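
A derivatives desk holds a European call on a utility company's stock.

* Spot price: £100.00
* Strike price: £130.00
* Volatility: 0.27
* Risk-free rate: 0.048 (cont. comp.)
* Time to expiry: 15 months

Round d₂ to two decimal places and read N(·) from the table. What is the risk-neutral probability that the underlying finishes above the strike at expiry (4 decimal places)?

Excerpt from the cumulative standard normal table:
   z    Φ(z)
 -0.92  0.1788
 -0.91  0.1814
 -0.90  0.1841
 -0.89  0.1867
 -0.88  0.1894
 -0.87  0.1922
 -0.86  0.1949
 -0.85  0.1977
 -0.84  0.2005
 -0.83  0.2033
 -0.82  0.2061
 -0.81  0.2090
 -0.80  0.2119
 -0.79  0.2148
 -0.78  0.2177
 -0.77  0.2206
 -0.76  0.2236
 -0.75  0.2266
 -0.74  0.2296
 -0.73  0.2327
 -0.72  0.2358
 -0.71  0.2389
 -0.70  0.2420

σ√T = 0.27 × 1.1180 = 0.3019
d₁ = [ln(100/130) + (0.048 + 0.27²/2)·1.25] / 0.3019 = [-0.2624 + 0.1056] / 0.3019 = -0.5194 which rounds to -0.52
d₂ = d₁ − σ√T = -0.5194 − 0.3019 = -0.8213 which rounds to -0.82
Risk-neutral Pr[S_T > K] = N(d₂) = N(-0.82) = 0.2061

0.2061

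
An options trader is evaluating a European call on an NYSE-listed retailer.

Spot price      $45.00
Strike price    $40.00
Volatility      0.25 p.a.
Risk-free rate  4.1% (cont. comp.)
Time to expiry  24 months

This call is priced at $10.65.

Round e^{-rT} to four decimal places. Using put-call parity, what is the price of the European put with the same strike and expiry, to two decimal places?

e^(−rT) = e^(−0.041·2) = 0.9213
Put-call parity: C − P = S − K·e^(−rT) = 45 − 40·0.9213 = 45 − 36.8520 = 8.1480
P = C − (C − P) = 10.65 − (8.1480) = 2.5020

$2.50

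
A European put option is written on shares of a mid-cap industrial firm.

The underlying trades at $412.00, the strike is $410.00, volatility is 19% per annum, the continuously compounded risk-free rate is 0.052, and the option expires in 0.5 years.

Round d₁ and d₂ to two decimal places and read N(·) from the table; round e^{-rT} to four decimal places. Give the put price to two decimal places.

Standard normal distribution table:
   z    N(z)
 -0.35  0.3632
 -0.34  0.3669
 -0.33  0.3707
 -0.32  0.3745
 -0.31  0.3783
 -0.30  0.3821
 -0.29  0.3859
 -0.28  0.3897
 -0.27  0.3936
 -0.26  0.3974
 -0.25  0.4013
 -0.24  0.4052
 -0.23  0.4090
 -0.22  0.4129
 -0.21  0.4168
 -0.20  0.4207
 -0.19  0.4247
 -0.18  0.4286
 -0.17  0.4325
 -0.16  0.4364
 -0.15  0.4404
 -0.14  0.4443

T = 0.5;  σ√T = 0.1344
d₁ = [ln(412/410) + (0.052 + ½·0.19²)·0.5] / (σ√T) = (0.0049 + 0.0350) / 0.1344 = 0.2969 ≈ 0.30
d₂ = 0.2969 − 0.1344 = 0.1626 ≈ 0.16
e^(−rT) = e^(−0.052·0.5) = 0.9743
N(−d₂) = N(-0.16) = 0.4364;  N(−d₁) = N(-0.30) = 0.3821
P = 410·0.9743·0.4364 − 412·0.3821 = 174.3257 − 157.4252 = 16.9005

$16.90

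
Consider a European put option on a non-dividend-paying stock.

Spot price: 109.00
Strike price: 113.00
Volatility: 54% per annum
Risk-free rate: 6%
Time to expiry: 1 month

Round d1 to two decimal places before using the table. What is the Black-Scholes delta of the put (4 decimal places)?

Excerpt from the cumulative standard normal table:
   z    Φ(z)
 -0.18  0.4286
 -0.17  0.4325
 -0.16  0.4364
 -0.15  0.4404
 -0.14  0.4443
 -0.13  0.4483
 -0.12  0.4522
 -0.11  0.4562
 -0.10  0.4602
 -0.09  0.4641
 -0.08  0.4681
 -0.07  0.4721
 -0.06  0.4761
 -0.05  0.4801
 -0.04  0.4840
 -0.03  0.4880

T = 0.08333;  σ√T = 0.1559
ln(S/K) + (r + σ²/2)T = ln(109/113) + (0.06 + 0.54²/2)·0.08333 = -0.0360 + 0.0171 = -0.0189
d₁ = -0.0189 / 0.1559 = -0.1212 which rounds to -0.12
N(d₁) = N(-0.12) = 0.4522
Δ_put = N(d₁) − 1 = 0.4522 − 1 = -0.5478

-0.5478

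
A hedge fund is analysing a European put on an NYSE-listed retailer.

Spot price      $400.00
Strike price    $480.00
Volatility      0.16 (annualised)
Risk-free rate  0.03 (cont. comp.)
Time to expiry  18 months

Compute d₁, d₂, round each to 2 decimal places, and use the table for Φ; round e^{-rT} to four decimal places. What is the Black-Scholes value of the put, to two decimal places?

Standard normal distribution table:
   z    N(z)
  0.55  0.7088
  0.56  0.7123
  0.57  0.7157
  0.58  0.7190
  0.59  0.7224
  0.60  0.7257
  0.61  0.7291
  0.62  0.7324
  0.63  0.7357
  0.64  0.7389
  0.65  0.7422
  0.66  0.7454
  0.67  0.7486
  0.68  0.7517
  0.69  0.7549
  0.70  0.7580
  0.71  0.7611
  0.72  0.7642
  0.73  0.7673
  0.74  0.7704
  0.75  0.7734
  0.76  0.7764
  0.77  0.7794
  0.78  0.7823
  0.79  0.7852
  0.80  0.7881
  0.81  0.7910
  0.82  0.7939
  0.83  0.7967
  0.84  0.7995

σ√T = 0.16 × 1.2247 = 0.1960
d₁ = [ln(400/480) + (0.03 + ½·0.16²)·1.5] / (σ√T) = (-0.1823 + 0.0642) / 0.1960 = -0.6028 → -0.60
d₂ = -0.6028 − 0.1960 = -0.7987 → -0.80
exp(−rT) = exp(−0.03·1.5) = 0.9560
N(−d₂) = N(0.80) = 0.7881;  N(−d₁) = N(0.60) = 0.7257
P = 480·0.9560·0.7881 − 400·0.7257 = 361.6433 − 290.2800 = 71.3633

$71.36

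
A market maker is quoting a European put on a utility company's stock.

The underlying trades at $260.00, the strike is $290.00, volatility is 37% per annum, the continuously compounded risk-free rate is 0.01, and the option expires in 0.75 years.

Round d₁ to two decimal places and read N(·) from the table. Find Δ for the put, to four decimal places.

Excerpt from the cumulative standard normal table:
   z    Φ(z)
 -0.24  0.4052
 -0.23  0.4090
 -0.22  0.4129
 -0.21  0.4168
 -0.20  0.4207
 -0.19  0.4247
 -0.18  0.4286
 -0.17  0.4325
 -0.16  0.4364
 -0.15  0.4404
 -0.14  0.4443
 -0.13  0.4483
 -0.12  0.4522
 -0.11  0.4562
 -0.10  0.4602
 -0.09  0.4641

T = 0.75;  σ√T = 0.3204
d₁ = [ln(260/290) + (0.01 + 0.37²/2)·0.75] / 0.3204 = [-0.1092 + 0.0588] / 0.3204 = -0.1572 ⇒ -0.16
N(d₁) = N(-0.16) = 0.4364
Δ_put = N(d₁) − 1 = 0.4364 − 1 = -0.5636

-0.5636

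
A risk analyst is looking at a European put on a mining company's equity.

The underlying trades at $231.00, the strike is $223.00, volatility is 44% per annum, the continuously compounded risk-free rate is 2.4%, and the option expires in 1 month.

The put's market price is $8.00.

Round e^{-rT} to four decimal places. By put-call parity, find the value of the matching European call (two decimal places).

$16.45

exp(−rT) = exp(−0.024·0.08333) = 0.9980
Put-call parity: C − P = S − K·e^(−rT) = 231 − 223·0.9980 = 231 − 222.5540 = 8.4460
C = P + (C − P) = 8.00 + (8.4460) = 16.4460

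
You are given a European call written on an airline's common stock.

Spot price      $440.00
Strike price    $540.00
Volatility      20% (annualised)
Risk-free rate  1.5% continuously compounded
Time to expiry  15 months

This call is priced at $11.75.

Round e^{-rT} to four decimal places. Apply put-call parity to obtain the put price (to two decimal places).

e^(−rT) = e^(−0.015·1.25) = 0.9814
Put-call parity: C − P = S − K·e^(−rT) = 440 − 540·0.9814 = 440 − 529.9560 = -89.9560
P = C − (C − P) = 11.75 − (-89.9560) = 101.7060

$101.71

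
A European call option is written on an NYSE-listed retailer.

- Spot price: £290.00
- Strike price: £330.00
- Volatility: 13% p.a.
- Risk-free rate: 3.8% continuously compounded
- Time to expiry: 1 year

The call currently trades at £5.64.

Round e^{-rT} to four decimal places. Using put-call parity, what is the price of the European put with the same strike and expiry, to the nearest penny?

e^(−rT) = e^(−0.038·1) = 0.9627
Put-call parity: C − P = S − K·e^(−rT) = 290 − 330·0.9627 = 290 − 317.6910 = -27.6910
P = C − (C − P) = 5.64 − (-27.6910) = 33.3310

£33.33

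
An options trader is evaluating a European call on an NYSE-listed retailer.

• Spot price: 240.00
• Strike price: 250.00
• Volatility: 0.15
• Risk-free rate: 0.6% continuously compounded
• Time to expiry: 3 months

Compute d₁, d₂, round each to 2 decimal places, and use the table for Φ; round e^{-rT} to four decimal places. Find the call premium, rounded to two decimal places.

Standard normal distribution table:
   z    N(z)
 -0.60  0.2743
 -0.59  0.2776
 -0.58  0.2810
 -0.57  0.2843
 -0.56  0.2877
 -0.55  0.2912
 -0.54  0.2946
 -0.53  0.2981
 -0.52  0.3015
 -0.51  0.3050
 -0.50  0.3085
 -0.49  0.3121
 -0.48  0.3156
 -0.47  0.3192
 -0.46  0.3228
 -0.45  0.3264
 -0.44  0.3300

3.09

σ√T = 0.15 × 0.5000 = 0.0750
d₁ = [ln(240/250) + (0.006 + ½·0.15²)·0.25] / (σ√T) = (-0.0408 + 0.0043) / 0.0750 = -0.4868 ≈ -0.49
d₂ = -0.4868 − 0.0750 = -0.5618 ≈ -0.56
exp(−rT) = exp(−0.006·0.25) = 0.9985
N(d₁) = N(-0.49) = 0.3121;  N(d₂) = N(-0.56) = 0.2877
C = 240·0.3121 − 250·0.9985·0.2877 = 74.9040 − 71.8171 = 3.0869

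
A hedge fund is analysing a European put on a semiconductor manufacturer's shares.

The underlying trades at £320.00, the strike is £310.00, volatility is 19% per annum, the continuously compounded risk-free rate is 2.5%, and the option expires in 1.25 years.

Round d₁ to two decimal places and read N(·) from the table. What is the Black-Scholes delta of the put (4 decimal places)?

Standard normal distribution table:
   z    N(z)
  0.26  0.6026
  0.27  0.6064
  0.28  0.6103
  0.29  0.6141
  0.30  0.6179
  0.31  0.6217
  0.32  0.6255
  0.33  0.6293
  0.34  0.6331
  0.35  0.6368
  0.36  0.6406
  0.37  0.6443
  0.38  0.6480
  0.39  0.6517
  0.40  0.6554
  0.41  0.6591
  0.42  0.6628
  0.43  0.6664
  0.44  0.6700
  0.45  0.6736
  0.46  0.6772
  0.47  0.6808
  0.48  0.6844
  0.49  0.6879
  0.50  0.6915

T = 1.25;  σ√T = 0.2124
d₁ = [ln(320/310) + (0.025 + 0.19²/2)·1.25] / 0.2124 = [0.0317 + 0.0538] / 0.2124 = 0.4028 → 0.40
N(d₁) = N(0.40) = 0.6554
Δ_put = N(d₁) − 1 = 0.6554 − 1 = -0.3446

-0.3446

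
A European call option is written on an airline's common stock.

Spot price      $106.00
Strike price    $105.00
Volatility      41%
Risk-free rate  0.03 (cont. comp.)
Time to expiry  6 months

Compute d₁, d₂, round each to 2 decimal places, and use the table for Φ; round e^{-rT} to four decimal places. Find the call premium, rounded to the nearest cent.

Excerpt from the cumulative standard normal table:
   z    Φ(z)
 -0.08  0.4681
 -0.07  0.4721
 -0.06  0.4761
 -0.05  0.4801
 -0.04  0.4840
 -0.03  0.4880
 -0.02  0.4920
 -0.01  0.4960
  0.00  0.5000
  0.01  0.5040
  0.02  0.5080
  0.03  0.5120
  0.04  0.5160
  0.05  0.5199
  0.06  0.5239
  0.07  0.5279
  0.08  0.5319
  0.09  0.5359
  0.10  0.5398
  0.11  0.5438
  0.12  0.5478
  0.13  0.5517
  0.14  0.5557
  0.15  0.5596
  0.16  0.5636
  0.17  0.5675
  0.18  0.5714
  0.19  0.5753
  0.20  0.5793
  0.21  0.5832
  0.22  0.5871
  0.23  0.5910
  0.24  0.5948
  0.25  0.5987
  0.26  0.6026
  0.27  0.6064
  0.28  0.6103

$13.40

σ√T = 0.41 × 0.7071 = 0.2899
d₁ = [ln(106/105) + (0.03 + ½·0.41²)·0.5] / (σ√T) = (0.0095 + 0.0570) / 0.2899 = 0.2294 → 0.23
d₂ = 0.2294 − 0.2899 = -0.0605 → -0.06
e^(−rT) = e^(−0.03·0.5) = 0.9851
N(d₁) = N(0.23) = 0.5910;  N(d₂) = N(-0.06) = 0.4761
C = 106·0.5910 − 105·0.9851·0.4761 = 62.6460 − 49.2456 = 13.4004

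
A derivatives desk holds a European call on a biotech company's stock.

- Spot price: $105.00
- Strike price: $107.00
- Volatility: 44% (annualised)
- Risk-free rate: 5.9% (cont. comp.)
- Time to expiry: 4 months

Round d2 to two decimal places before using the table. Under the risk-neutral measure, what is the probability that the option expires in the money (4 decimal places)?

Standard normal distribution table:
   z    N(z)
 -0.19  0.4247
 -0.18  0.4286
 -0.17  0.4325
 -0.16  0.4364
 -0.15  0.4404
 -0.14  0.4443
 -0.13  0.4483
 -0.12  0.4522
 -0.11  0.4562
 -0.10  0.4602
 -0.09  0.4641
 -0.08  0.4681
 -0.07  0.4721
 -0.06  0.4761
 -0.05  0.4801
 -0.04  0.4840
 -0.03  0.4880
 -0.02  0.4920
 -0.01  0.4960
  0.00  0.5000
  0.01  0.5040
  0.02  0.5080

0.4522

T = 0.3333;  σ√T = 0.2540
d₁ = [ln(105/107) + (0.059 + 0.44²/2)·0.3333] / 0.2540 = [-0.0189 + 0.0519] / 0.2540 = 0.1302 → 0.13
d₂ = d₁ − σ√T = 0.1302 − 0.2540 = -0.1239 → -0.12
Pr(exercise) under Q = N(d₂) = 0.4522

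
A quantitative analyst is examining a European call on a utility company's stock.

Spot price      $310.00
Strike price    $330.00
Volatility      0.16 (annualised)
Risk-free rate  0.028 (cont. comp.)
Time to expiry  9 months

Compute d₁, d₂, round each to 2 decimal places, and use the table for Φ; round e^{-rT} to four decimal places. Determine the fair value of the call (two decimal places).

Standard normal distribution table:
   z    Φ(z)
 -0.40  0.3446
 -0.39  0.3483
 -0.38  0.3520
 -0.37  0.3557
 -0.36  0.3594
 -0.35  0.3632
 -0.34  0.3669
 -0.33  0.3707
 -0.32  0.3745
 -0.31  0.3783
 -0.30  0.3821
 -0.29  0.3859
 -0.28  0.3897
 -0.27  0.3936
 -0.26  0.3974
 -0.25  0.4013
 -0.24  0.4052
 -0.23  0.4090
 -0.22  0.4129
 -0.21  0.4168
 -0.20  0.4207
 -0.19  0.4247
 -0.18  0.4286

$11.85

T = 0.75;  σ√T = 0.1386
d₁ = [ln(310/330) + (0.028 + ½·0.16²)·0.75] / (σ√T) = (-0.0625 + 0.0306) / 0.1386 = -0.2304 ≈ -0.23
d₂ = -0.2304 − 0.1386 = -0.3689 ≈ -0.37
e^(−rT) = e^(−0.028·0.75) = 0.9792
N(d₁) = N(-0.23) = 0.4090;  N(d₂) = N(-0.37) = 0.3557
C = 310·0.4090 − 330·0.9792·0.3557 = 126.7900 − 114.9395 = 11.8505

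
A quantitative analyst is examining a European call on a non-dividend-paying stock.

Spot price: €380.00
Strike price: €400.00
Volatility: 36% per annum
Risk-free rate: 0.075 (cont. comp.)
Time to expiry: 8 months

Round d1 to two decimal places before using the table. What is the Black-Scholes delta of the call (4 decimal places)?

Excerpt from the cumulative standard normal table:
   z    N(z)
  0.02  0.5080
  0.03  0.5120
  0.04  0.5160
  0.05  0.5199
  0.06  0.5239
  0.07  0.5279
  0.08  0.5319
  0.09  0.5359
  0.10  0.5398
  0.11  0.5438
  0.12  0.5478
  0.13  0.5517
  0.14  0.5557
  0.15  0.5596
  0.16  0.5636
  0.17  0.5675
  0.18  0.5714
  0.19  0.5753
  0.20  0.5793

0.5557

σ√T = 0.36 × 0.8165 = 0.2939
d₁ = [ln(380/400) + (0.075 + 0.36²/2)·0.6667] / 0.2939 = [-0.0513 + 0.0932] / 0.2939 = 0.1426 → 0.14
N(d₁) = N(0.14) = 0.5557
Δ_call = N(d₁) = 0.5557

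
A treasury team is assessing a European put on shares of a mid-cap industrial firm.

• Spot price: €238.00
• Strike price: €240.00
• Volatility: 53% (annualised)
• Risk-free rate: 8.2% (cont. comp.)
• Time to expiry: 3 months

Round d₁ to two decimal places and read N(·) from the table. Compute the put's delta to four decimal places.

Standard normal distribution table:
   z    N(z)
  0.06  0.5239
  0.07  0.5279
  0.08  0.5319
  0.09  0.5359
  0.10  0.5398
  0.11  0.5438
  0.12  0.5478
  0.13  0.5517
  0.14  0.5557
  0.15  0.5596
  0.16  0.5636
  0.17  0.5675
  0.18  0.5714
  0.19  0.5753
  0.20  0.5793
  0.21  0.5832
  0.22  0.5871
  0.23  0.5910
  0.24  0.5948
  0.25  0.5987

-0.4286

σ√T = 0.53·√0.25 = 0.2650
d₁ = [ln(238/240) + (0.082 + 0.53²/2)·0.25] / 0.2650 = [-0.0084 + 0.0556] / 0.2650 = 0.1783 ⇒ 0.18
N(d₁) = N(0.18) = 0.5714
Δ_put = N(d₁) − 1 = 0.5714 − 1 = -0.4286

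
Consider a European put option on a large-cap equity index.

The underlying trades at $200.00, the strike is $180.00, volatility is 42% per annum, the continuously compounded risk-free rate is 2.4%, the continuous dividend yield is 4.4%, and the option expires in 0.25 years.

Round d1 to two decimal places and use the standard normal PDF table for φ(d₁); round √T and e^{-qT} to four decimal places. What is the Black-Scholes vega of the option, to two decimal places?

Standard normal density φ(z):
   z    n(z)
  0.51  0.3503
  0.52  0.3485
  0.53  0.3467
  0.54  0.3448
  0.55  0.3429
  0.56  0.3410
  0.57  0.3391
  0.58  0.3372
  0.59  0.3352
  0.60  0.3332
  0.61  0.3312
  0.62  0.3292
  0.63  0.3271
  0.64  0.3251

33.35

T = 0.25;  σ√T = 0.2100
d₁ = [ln(200/180) + (0.024 − 0.044 + 0.42²/2)·0.25] / 0.2100 = [0.1054 + 0.0170] / 0.2100 = 0.5829 → 0.58
√T = √0.25 = 0.5000
φ(d₁) = φ(0.58) = 0.3372
e^(−qT) = e^(−0.044·0.25) = 0.9891
vega = S·e^(−qT)·φ(d₁)·√T = 200·0.9891·0.3372·0.5000 = 33.3525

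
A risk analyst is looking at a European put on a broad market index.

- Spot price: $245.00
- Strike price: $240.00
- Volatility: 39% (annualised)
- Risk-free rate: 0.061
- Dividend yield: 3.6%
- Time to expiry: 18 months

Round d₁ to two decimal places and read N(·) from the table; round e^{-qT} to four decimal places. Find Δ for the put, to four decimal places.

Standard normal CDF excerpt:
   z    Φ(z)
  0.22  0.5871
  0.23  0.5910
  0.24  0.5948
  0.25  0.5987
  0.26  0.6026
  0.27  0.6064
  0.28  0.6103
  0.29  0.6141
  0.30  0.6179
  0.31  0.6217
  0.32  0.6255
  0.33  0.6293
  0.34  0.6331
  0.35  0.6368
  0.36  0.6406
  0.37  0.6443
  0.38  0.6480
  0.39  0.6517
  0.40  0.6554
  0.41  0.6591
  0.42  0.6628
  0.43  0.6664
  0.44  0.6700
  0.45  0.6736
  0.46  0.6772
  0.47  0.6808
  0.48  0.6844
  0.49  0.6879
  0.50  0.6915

-0.3405

σ√T = 0.39 × 1.2247 = 0.4777
d₁ = [ln(245/240) + (0.061 − 0.036 + 0.39²/2)·1.5] / 0.4777 = [0.0206 + 0.1516] / 0.4777 = 0.3605 ⇒ 0.36
N(d₁) = N(0.36) = 0.6406
Δ_put = exp(−qT)·(N(d₁) − 1) = 0.9474·(0.6406 − 1) = -0.3405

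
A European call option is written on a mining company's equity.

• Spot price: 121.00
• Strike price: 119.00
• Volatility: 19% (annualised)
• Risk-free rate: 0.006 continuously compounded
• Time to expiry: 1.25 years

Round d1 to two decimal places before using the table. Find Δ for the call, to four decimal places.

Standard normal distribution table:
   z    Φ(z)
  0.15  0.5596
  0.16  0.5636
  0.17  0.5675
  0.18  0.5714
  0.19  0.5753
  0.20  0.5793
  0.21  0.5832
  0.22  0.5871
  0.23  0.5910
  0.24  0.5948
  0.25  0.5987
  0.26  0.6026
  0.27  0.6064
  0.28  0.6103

0.5871

σ√T = 0.19 × 1.1180 = 0.2124
d₁ = [ln(121/119) + (0.006 + ½·0.19²)·1.25] / (σ√T) = (0.0167 + 0.0301) / 0.2124 = 0.2200 ⇒ 0.22
N(d₁) = N(0.22) = 0.5871
Δ_call = N(d₁) = 0.5871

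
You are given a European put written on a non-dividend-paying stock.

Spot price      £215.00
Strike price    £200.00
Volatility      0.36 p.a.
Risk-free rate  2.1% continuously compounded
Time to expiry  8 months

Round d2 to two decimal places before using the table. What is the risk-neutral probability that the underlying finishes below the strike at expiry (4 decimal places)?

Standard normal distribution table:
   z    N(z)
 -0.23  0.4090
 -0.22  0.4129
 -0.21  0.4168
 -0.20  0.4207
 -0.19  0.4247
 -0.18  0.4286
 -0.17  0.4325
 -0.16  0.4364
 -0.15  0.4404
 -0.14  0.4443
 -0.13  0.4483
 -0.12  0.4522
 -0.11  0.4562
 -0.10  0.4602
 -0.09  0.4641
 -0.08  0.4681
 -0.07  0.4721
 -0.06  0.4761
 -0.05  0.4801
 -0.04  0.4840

0.4404

σ√T = 0.36·√0.6667 = 0.2939
d₁ = [ln(215/200) + (0.021 + 0.36²/2)·0.6667] / 0.2939 = [0.0723 + 0.0572] / 0.2939 = 0.4406 which rounds to 0.44
d₂ = d₁ − σ√T = 0.4406 − 0.2939 = 0.1467 which rounds to 0.15
Pr(exercise) under Q = N(−d₂) = N(-0.15) = 0.4404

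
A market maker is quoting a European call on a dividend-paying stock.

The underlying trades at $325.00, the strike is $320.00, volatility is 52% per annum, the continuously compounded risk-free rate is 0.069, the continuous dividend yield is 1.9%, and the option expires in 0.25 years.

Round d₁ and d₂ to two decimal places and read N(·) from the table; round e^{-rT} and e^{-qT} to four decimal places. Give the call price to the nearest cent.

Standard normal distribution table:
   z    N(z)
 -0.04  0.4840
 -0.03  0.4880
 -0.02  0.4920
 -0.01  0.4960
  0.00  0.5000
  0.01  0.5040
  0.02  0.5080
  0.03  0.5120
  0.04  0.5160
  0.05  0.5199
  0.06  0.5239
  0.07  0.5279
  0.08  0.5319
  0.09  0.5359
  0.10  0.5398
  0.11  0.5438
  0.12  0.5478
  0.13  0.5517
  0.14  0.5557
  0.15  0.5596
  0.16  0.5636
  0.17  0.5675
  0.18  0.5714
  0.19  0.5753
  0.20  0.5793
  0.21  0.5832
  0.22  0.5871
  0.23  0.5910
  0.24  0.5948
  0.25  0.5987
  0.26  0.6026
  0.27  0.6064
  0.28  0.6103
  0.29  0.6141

$37.65

σ√T = 0.52 × 0.5000 = 0.2600
d₁ = [ln(325/320) + (0.069 − 0.019 + 0.52²/2)·0.25] / 0.2600 = [0.0155 + 0.0463] / 0.2600 = 0.2377 ⇒ 0.24
d₂ = d₁ − σ√T = 0.2377 − 0.2600 = -0.0223 ⇒ -0.02
exp(−qT) = exp(−0.019·0.25) = 0.9953;  exp(−rT) = exp(−0.069·0.25) = 0.9829
C = 325·0.9953·N(0.24) − 320·0.9829·N(-0.02) = 325·0.9953·0.5948 − 320·0.9829·0.4920 = 192.4014 − 154.7478 = 37.6537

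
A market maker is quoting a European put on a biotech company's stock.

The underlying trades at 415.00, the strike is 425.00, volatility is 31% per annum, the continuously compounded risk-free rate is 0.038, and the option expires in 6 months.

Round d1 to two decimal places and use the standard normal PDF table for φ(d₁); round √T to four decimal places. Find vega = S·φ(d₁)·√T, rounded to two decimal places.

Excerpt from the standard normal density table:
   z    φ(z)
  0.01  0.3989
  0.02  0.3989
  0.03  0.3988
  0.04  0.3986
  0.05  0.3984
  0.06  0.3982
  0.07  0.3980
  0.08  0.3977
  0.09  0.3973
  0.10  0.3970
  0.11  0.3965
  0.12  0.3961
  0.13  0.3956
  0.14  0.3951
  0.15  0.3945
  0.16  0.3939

T = 0.5;  σ√T = 0.2192
ln(S/K) + (r + σ²/2)T = ln(415/425) + (0.038 + 0.31²/2)·0.5 = -0.0238 + 0.0430 = 0.0192
d₁ = 0.0192 / 0.2192 = 0.0877 → 0.09
√T = √0.5 = 0.7071
φ(d₁) = φ(0.09) = 0.3973
vega = S·φ(d₁)·√T = 415·0.3973·0.7071 = 116.5863
(Vega is the same for a European call and put with the same parameters.)

116.59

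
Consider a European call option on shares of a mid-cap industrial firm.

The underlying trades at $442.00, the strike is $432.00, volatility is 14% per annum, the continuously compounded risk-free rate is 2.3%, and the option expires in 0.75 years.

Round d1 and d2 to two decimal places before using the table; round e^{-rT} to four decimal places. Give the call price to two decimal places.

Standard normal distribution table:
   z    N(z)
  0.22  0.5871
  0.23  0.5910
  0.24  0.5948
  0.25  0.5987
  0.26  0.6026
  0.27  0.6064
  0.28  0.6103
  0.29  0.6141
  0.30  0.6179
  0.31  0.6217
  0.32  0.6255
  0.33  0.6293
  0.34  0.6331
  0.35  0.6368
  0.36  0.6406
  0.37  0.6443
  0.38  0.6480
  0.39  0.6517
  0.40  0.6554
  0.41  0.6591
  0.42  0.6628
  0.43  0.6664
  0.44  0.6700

$30.57

T = 0.75;  σ√T = 0.1212
d₁ = [ln(442/432) + (0.023 + 0.14²/2)·0.75] / 0.1212 = [0.0229 + 0.0246] / 0.1212 = 0.3916 ⇒ 0.39
d₂ = d₁ − σ√T = 0.3916 − 0.1212 = 0.2704 ⇒ 0.27
e^(−rT) = e^(−0.023·0.75) = 0.9829
N(d₁) = N(0.39) = 0.6517;  N(d₂) = N(0.27) = 0.6064
C = 442·0.6517 − 432·0.9829·0.6064 = 288.0514 − 257.4852 = 30.5662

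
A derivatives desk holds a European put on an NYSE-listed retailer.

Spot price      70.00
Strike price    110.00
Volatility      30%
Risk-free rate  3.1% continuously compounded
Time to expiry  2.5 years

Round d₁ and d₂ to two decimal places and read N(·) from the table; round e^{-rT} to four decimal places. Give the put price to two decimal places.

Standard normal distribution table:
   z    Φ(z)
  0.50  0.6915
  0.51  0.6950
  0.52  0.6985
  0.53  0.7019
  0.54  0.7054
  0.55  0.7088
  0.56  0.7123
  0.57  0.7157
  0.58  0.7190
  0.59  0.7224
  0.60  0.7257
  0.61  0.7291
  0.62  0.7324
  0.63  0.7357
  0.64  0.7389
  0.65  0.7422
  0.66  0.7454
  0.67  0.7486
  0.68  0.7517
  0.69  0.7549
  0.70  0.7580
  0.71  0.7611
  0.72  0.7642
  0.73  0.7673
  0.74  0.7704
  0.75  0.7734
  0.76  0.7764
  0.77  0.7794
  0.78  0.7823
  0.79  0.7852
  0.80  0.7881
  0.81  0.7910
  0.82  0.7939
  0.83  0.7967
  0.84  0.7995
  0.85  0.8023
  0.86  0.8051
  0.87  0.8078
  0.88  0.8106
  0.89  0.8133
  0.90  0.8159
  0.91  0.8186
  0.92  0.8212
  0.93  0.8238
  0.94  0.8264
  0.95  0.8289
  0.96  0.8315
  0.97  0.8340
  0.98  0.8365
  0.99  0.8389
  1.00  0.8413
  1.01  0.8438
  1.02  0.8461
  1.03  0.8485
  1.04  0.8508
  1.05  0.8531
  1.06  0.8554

36.76

σ√T = 0.3 × 1.5811 = 0.4743
d₁ = [ln(70/110) + (0.031 + ½·0.3²)·2.5] / (σ√T) = (-0.4520 + 0.1900) / 0.4743 = -0.5523 ⇒ -0.55
d₂ = -0.5523 − 0.4743 = -1.0267 ⇒ -1.03
exp(−rT) = exp(−0.031·2.5) = 0.9254
N(−d₂) = N(1.03) = 0.8485;  N(−d₁) = N(0.55) = 0.7088
P = 110·0.9254·0.8485 − 70·0.7088 = 86.3722 − 49.6160 = 36.7562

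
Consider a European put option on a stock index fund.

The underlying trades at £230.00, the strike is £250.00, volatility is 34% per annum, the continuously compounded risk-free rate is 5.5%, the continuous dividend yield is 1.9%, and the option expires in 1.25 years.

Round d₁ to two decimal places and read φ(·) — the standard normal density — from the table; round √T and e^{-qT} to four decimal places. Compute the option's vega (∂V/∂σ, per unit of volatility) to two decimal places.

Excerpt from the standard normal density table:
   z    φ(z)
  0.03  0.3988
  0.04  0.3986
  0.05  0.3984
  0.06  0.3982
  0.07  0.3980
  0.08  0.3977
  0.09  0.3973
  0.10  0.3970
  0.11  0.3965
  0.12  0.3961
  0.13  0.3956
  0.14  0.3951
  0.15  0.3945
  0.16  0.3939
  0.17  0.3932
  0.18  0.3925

99.76

T = 1.25;  σ√T = 0.3801
d₁ = [ln(230/250) + (0.055 − 0.019 + ½·0.34²)·1.25] / (σ√T) = (-0.0834 + 0.1173) / 0.3801 = 0.0891 which rounds to 0.09
√T = √1.25 = 1.1180
φ(d₁) = φ(0.09) = 0.3973
e^(−qT) = e^(−0.019·1.25) = 0.9765
vega = S·e^(−qT)·φ(d₁)·√T = 230·0.9765·0.3973·1.1180 = 99.7609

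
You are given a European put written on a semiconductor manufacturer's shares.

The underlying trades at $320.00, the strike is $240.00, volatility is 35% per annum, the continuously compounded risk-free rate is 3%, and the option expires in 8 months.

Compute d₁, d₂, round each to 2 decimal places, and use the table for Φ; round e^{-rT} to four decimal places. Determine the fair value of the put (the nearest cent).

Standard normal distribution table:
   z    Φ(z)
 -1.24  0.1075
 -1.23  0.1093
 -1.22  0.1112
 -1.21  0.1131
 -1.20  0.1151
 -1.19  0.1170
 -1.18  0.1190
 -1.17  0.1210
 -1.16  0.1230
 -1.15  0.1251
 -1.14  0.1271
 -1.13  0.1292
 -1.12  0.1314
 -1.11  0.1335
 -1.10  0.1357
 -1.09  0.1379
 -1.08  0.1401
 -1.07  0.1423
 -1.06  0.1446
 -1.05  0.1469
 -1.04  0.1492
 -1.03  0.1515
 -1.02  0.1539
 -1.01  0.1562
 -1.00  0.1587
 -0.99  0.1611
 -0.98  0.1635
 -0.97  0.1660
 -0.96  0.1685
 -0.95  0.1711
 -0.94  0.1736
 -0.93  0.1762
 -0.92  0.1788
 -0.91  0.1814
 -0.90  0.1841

σ√T = 0.35·√0.6667 = 0.2858
ln(S/K) + (r + σ²/2)T = ln(320/240) + (0.03 + 0.35²/2)·0.6667 = 0.2877 + 0.0608 = 0.3485
d₁ = 0.3485 / 0.2858 = 1.2195 ⇒ 1.22
d₂ = d₁ − σ√T = 1.2195 − 0.2858 = 0.9338 ⇒ 0.93
exp(−rT) = exp(−0.03·0.6667) = 0.9802
N(−d₂) = N(-0.93) = 0.1762;  N(−d₁) = N(-1.22) = 0.1112
P = 240·0.9802·0.1762 − 320·0.1112 = 41.4507 − 35.5840 = 5.8667

$5.87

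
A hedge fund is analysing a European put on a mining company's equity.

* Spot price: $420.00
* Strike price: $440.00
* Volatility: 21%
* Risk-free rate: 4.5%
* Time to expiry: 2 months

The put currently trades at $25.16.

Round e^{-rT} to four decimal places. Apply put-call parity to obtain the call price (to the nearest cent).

exp(−rT) = exp(−0.045·0.1667) = 0.9925
Put-call parity: C − P = S − K·e^(−rT) = 420 − 440·0.9925 = 420 − 436.7000 = -16.7000
C = P + (C − P) = 25.16 + (-16.7000) = 8.4600

$8.46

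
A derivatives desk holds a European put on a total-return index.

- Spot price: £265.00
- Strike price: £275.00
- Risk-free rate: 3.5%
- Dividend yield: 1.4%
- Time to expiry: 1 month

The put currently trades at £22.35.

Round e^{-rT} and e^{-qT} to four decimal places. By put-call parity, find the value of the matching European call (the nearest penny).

exp(−qT) = exp(−0.014·0.08333) = 0.9988;  exp(−rT) = exp(−0.035·0.08333) = 0.9971
Put-call parity: C − P = S·e^(−qT) − K·e^(−rT) = 265·0.9988 − 275·0.9971 = 264.6820 − 274.2025 = -9.5205
C = P + (C − P) = 22.35 + (-9.5205) = 12.8295

£12.83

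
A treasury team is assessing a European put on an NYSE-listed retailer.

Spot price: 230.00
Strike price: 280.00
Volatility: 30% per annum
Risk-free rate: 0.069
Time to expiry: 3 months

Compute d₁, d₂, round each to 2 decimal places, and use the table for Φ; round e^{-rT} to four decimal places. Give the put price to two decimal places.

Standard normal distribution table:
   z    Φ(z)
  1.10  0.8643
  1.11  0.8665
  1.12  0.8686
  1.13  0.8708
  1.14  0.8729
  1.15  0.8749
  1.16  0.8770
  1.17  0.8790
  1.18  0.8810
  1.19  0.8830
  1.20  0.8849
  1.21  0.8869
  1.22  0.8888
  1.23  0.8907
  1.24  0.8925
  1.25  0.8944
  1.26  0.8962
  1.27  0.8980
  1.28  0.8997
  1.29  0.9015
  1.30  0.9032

47.36

σ√T = 0.3·√0.25 = 0.1500
d₁ = [ln(230/280) + (0.069 + ½·0.3²)·0.25] / (σ√T) = (-0.1967 + 0.0285) / 0.1500 = -1.1214 → -1.12
d₂ = -1.1214 − 0.1500 = -1.2714 → -1.27
e^(−rT) = e^(−0.069·0.25) = 0.9829
N(−d₂) = N(1.27) = 0.8980;  N(−d₁) = N(1.12) = 0.8686
P = 280·0.9829·0.8980 − 230·0.8686 = 247.1404 − 199.7780 = 47.3624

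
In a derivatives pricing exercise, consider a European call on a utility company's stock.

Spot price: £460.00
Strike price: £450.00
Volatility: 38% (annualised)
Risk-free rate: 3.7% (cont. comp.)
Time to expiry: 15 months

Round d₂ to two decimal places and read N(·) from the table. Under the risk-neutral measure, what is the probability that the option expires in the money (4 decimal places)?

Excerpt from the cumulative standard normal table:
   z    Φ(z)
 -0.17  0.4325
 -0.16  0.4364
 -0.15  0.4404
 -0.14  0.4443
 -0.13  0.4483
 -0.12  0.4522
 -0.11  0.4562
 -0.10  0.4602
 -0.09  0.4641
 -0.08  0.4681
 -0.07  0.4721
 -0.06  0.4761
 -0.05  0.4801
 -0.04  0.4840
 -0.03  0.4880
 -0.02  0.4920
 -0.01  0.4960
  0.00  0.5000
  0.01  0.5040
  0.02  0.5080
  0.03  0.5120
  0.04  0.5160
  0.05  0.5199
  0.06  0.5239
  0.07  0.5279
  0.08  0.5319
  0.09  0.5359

T = 1.25;  σ√T = 0.4249
d₁ = [ln(460/450) + (0.037 + 0.38²/2)·1.25] / 0.4249 = [0.0220 + 0.1365] / 0.4249 = 0.3730 which rounds to 0.37
d₂ = d₁ − σ√T = 0.3730 − 0.4249 = -0.0518 which rounds to -0.05
Pr(exercise) under Q = N(d₂) = 0.4801

0.4801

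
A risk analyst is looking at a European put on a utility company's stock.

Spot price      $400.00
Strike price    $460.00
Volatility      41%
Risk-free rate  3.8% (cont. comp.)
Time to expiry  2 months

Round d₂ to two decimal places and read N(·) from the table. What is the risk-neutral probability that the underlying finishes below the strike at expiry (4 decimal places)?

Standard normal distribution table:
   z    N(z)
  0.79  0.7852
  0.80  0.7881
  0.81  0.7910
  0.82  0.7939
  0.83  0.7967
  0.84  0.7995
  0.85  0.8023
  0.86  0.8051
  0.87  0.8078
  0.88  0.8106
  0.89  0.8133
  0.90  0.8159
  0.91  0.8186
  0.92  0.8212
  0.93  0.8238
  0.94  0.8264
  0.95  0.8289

σ√T = 0.41 × 0.4082 = 0.1674
d₁ = [ln(400/460) + (0.038 + ½·0.41²)·0.1667] / (σ√T) = (-0.1398 + 0.0203) / 0.1674 = -0.7135 ⇒ -0.71
d₂ = -0.7135 − 0.1674 = -0.8808 ⇒ -0.88
Risk-neutral Pr[S_T < K] = N(−d₂) = N(0.88) = 0.8106

0.8106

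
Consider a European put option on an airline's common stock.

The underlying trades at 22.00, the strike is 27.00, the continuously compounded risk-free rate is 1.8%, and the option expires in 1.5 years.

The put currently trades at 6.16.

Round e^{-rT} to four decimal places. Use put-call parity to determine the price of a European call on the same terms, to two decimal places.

e^(−rT) = e^(−0.018·1.5) = 0.9734
Put-call parity: C − P = S − K·e^(−rT) = 22 − 27·0.9734 = 22 − 26.2818 = -4.2818
C = P + (C − P) = 6.16 + (-4.2818) = 1.8782

1.88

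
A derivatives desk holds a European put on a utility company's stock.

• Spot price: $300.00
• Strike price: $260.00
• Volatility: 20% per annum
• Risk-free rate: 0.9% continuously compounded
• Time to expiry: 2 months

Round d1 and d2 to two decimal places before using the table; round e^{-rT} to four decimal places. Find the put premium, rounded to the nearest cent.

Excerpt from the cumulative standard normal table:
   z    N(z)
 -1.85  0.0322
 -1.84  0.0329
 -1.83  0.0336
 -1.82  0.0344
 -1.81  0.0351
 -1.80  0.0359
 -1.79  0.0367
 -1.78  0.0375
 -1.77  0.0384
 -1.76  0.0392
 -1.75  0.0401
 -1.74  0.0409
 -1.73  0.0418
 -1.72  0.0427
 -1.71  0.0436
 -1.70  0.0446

$0.32

T = 0.1667;  σ√T = 0.0816
d₁ = [ln(300/260) + (0.009 + 0.2²/2)·0.1667] / 0.0816 = [0.1431 + 0.0048] / 0.0816 = 1.8118 ≈ 1.81
d₂ = d₁ − σ√T = 1.8118 − 0.0816 = 1.7302 ≈ 1.73
e^(−rT) = e^(−0.009·0.1667) = 0.9985
P = 260·0.9985·N(-1.73) − 300·N(-1.81) = 260·0.9985·0.0418 − 300·0.0351 = 10.8517 − 10.5300 = 0.3217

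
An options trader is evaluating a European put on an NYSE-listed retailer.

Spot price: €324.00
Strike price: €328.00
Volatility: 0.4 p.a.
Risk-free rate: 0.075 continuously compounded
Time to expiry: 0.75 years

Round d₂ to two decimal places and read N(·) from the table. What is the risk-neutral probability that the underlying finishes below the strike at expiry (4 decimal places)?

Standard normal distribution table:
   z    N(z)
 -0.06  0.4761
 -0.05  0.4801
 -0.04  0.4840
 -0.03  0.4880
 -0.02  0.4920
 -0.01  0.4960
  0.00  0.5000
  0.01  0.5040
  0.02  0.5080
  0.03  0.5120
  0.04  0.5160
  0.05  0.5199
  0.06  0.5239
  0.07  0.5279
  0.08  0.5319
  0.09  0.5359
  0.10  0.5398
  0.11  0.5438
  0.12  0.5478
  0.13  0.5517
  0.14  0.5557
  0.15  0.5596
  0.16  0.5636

0.5199

σ√T = 0.4 × 0.8660 = 0.3464
d₁ = [ln(324/328) + (0.075 + 0.4²/2)·0.75] / 0.3464 = [-0.0123 + 0.1163] / 0.3464 = 0.3002 ≈ 0.30
d₂ = d₁ − σ√T = 0.3002 − 0.3464 = -0.0462 ≈ -0.05
Pr(exercise) under Q = N(−d₂) = N(0.05) = 0.5199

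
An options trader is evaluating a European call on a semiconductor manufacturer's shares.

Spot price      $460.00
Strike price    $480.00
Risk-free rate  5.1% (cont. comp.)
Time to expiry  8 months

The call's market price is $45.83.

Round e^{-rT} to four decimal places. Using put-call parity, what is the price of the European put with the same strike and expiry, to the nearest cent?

exp(−rT) = exp(−0.051·0.6667) = 0.9666
Put-call parity: C − P = S − K·e^(−rT) = 460 − 480·0.9666 = 460 − 463.9680 = -3.9680
P = C − (C − P) = 45.83 − (-3.9680) = 49.7980

$49.80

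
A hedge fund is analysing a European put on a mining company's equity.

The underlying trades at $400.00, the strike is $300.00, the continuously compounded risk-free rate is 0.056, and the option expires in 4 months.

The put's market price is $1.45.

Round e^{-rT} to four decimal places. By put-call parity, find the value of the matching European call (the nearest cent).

$107.00

e^(−rT) = e^(−0.056·0.3333) = 0.9815
Put-call parity: C − P = S − K·e^(−rT) = 400 − 300·0.9815 = 400 − 294.4500 = 105.5500
C = P + (C − P) = 1.45 + (105.5500) = 107.0000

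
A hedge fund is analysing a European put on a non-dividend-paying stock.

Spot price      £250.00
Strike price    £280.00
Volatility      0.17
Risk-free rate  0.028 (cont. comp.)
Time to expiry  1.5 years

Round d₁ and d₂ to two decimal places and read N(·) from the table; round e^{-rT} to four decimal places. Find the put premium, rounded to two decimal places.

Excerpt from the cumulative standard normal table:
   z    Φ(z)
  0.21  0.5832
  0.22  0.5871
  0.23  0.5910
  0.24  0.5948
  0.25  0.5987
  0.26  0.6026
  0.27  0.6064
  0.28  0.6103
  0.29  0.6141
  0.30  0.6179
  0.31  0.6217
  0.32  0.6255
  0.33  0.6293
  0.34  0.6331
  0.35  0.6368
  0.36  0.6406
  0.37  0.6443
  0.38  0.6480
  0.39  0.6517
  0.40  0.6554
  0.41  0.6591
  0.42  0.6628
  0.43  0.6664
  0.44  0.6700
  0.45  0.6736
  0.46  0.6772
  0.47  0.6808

σ√T = 0.17·√1.5 = 0.2082
d₁ = [ln(250/280) + (0.028 + ½·0.17²)·1.5] / (σ√T) = (-0.1133 + 0.0637) / 0.2082 = -0.2385 ⇒ -0.24
d₂ = -0.2385 − 0.2082 = -0.4467 ⇒ -0.45
e^(−rT) = e^(−0.028·1.5) = 0.9589
N(−d₂) = N(0.45) = 0.6736;  N(−d₁) = N(0.24) = 0.5948
P = 280·0.9589·0.6736 − 250·0.5948 = 180.8562 − 148.7000 = 32.1562

£32.16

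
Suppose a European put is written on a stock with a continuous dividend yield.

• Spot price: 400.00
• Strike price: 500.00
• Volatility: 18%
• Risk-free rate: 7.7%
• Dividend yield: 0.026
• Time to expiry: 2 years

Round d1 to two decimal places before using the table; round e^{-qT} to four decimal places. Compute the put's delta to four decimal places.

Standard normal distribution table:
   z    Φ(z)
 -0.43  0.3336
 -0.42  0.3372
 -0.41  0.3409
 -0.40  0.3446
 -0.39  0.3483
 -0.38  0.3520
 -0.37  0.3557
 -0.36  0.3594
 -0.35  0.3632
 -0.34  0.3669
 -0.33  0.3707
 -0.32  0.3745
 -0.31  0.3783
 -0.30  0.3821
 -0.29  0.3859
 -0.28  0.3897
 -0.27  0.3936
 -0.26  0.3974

σ√T = 0.18 × 1.4142 = 0.2546
d₁ = [ln(400/500) + (0.077 − 0.026 + 0.18²/2)·2] / 0.2546 = [-0.2231 + 0.1344] / 0.2546 = -0.3486 which rounds to -0.35
N(d₁) = N(-0.35) = 0.3632
Δ_put = exp(−qT)·(N(d₁) − 1) = 0.9493·(0.3632 − 1) = -0.6045

-0.6045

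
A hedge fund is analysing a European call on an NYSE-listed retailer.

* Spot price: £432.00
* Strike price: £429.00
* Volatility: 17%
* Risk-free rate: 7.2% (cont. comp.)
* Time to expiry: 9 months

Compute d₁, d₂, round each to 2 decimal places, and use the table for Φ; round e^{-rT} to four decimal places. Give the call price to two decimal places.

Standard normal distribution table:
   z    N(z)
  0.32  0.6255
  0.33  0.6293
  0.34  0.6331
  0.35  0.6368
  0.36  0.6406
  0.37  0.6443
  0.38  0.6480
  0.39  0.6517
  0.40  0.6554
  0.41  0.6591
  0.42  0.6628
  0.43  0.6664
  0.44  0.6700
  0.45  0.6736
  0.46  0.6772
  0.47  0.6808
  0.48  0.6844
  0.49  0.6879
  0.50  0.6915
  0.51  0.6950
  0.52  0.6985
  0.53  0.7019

σ√T = 0.17 × 0.8660 = 0.1472
ln(S/K) + (r + σ²/2)T = ln(432/429) + (0.072 + 0.17²/2)·0.75 = 0.0070 + 0.0648 = 0.0718
d₁ = 0.0718 / 0.1472 = 0.4877 which rounds to 0.49
d₂ = d₁ − σ√T = 0.4877 − 0.1472 = 0.3405 which rounds to 0.34
exp(−rT) = exp(−0.072·0.75) = 0.9474
N(d₁) = N(0.49) = 0.6879;  N(d₂) = N(0.34) = 0.6331
C = 432·0.6879 − 429·0.9474·0.6331 = 297.1728 − 257.3137 = 39.8591

£39.86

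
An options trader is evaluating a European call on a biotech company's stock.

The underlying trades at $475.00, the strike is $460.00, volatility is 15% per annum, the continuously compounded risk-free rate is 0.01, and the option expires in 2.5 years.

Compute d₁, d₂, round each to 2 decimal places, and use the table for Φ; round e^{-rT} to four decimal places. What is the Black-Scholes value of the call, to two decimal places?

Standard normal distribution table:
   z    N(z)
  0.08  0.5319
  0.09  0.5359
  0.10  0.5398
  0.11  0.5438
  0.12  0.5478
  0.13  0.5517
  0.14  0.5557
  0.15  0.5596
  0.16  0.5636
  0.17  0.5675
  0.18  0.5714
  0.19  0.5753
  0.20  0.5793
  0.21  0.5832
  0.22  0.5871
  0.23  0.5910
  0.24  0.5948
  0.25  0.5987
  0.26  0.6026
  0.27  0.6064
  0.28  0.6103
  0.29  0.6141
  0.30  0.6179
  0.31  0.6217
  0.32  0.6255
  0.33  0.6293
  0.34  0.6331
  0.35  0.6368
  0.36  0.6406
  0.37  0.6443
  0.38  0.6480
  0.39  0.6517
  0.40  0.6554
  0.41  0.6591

σ√T = 0.15 × 1.5811 = 0.2372
d₁ = [ln(475/460) + (0.01 + 0.15²/2)·2.5] / 0.2372 = [0.0321 + 0.0531] / 0.2372 = 0.3593 ⇒ 0.36
d₂ = d₁ − σ√T = 0.3593 − 0.2372 = 0.1221 ⇒ 0.12
exp(−rT) = exp(−0.01·2.5) = 0.9753
C = 475·N(0.36) − 460·0.9753·N(0.12) = 475·0.6406 − 460·0.9753·0.5478 = 304.2850 − 245.7639 = 58.5211

$58.52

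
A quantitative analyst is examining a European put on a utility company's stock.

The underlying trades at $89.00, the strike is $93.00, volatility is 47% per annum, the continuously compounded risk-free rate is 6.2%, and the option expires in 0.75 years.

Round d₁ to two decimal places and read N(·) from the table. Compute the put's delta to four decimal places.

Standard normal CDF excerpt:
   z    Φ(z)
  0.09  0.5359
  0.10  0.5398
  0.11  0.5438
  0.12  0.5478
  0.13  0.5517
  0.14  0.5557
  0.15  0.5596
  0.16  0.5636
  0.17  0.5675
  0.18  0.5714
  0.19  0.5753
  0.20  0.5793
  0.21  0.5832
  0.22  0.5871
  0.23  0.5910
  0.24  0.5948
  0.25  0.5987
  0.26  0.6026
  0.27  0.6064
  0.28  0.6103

-0.4168

T = 0.75;  σ√T = 0.4070
ln(S/K) + (r + σ²/2)T = ln(89/93) + (0.062 + 0.47²/2)·0.75 = -0.0440 + 0.1293 = 0.0854
d₁ = 0.0854 / 0.4070 = 0.2097 ⇒ 0.21
N(d₁) = N(0.21) = 0.5832
Δ_put = N(d₁) − 1 = 0.5832 − 1 = -0.4168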